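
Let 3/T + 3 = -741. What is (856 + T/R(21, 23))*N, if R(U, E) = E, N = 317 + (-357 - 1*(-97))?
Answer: 278309511/5704 ≈ 48792.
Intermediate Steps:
N = 57 (N = 317 + (-357 + 97) = 317 - 260 = 57)
T = -1/248 (T = 3/(-3 - 741) = 3/(-744) = 3*(-1/744) = -1/248 ≈ -0.0040323)
(856 + T/R(21, 23))*N = (856 - 1/248/23)*57 = (856 - 1/248*1/23)*57 = (856 - 1/5704)*57 = (4882623/5704)*57 = 278309511/5704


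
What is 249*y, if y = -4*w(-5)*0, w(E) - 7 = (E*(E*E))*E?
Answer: 0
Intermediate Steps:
w(E) = 7 + E⁴ (w(E) = 7 + (E*(E*E))*E = 7 + (E*E²)*E = 7 + E³*E = 7 + E⁴)
y = 0 (y = -4*(7 + (-5)⁴)*0 = -4*(7 + 625)*0 = -4*632*0 = -2528*0 = 0)
249*y = 249*0 = 0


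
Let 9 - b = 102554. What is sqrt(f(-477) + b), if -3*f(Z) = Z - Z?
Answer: I*sqrt(102545) ≈ 320.23*I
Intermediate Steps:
b = -102545 (b = 9 - 1*102554 = 9 - 102554 = -102545)
f(Z) = 0 (f(Z) = -(Z - Z)/3 = -1/3*0 = 0)
sqrt(f(-477) + b) = sqrt(0 - 102545) = sqrt(-102545) = I*sqrt(102545)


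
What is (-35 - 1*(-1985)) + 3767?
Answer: 5717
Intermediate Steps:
(-35 - 1*(-1985)) + 3767 = (-35 + 1985) + 3767 = 1950 + 3767 = 5717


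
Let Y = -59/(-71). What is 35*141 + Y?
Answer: 350444/71 ≈ 4935.8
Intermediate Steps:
Y = 59/71 (Y = -59*(-1/71) = 59/71 ≈ 0.83099)
35*141 + Y = 35*141 + 59/71 = 4935 + 59/71 = 350444/71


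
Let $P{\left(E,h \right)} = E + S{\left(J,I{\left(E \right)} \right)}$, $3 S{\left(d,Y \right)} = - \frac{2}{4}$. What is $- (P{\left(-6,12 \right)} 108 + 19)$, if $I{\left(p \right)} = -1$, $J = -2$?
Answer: $647$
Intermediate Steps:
$S{\left(d,Y \right)} = - \frac{1}{6}$ ($S{\left(d,Y \right)} = \frac{\left(-2\right) \frac{1}{4}}{3} = \frac{1}{3} \left(- \frac{1}{2}\right) = - \frac{1}{6}$)
$P{\left(E,h \right)} = - \frac{1}{6} + E$ ($P{\left(E,h \right)} = E - \frac{1}{6} = - \frac{1}{6} + E$)
$- (P{\left(-6,12 \right)} 108 + 19) = - (\left(- \frac{1}{6} - 6\right) 108 + 19) = - (\left(- \frac{37}{6}\right) 108 + 19) = - (-666 + 19) = \left(-1\right) \left(-647\right) = 647$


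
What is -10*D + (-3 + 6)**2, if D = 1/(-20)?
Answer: 19/2 ≈ 9.5000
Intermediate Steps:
D = -1/20 ≈ -0.050000
-10*D + (-3 + 6)**2 = -10*(-1/20) + (-3 + 6)**2 = 1/2 + 3**2 = 1/2 + 9 = 19/2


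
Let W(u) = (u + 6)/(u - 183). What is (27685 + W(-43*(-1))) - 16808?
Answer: 217533/20 ≈ 10877.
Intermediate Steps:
W(u) = (6 + u)/(-183 + u)
(27685 + W(-43*(-1))) - 16808 = (27685 + (6 - 43*(-1))/(-183 - 43*(-1))) - 16808 = (27685 + (6 + 43)/(-183 + 43)) - 16808 = (27685 + 49/(-140)) - 16808 = (27685 - 1/140*49) - 16808 = (27685 - 7/20) - 16808 = 553693/20 - 16808 = 217533/20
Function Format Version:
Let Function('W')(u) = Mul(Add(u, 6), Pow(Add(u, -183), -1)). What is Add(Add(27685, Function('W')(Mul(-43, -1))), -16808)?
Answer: Rational(217533, 20) ≈ 10877.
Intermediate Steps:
Function('W')(u) = Mul(Pow(Add(-183, u), -1), Add(6, u)) (Function('W')(u) = Mul(Add(6, u), Pow(Add(-183, u), -1)) = Mul(Pow(Add(-183, u), -1), Add(6, u)))
Add(Add(27685, Function('W')(Mul(-43, -1))), -16808) = Add(Add(27685, Mul(Pow(Add(-183, Mul(-43, -1)), -1), Add(6, Mul(-43, -1)))), -16808) = Add(Add(27685, Mul(Pow(Add(-183, 43), -1), Add(6, 43))), -16808) = Add(Add(27685, Mul(Pow(-140, -1), 49)), -16808) = Add(Add(27685, Mul(Rational(-1, 140), 49)), -16808) = Add(Add(27685, Rational(-7, 20)), -16808) = Add(Rational(553693, 20), -16808) = Rational(217533, 20)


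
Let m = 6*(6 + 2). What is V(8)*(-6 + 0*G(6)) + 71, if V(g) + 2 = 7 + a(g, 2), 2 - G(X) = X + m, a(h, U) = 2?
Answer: 29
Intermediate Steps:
m = 48 (m = 6*8 = 48)
G(X) = -46 - X (G(X) = 2 - (X + 48) = 2 - (48 + X) = 2 + (-48 - X) = -46 - X)
V(g) = 7 (V(g) = -2 + (7 + 2) = -2 + 9 = 7)
V(8)*(-6 + 0*G(6)) + 71 = 7*(-6 + 0*(-46 - 1*6)) + 71 = 7*(-6 + 0*(-46 - 6)) + 71 = 7*(-6 + 0*(-52)) + 71 = 7*(-6 + 0) + 71 = 7*(-6) + 71 = -42 + 71 = 29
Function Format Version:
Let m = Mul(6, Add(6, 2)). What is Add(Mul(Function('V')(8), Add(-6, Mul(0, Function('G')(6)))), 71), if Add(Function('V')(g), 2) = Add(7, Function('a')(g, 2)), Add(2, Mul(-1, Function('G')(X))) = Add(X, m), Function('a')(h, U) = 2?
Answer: 29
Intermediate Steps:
m = 48 (m = Mul(6, 8) = 48)
Function('G')(X) = Add(-46, Mul(-1, X)) (Function('G')(X) = Add(2, Mul(-1, Add(X, 48))) = Add(2, Mul(-1, Add(48, X))) = Add(2, Add(-48, Mul(-1, X))) = Add(-46, Mul(-1, X)))
Function('V')(g) = 7 (Function('V')(g) = Add(-2, Add(7, 2)) = Add(-2, 9) = 7)
Add(Mul(Function('V')(8), Add(-6, Mul(0, Function('G')(6)))), 71) = Add(Mul(7, Add(-6, Mul(0, Add(-46, Mul(-1, 6))))), 71) = Add(Mul(7, Add(-6, Mul(0, Add(-46, -6)))), 71) = Add(Mul(7, Add(-6, Mul(0, -52))), 71) = Add(Mul(7, Add(-6, 0)), 71) = Add(Mul(7, -6), 71) = Add(-42, 71) = 29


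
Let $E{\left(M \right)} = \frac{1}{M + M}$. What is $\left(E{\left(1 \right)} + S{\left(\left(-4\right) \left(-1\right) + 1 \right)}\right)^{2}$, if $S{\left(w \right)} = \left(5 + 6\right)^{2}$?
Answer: $\frac{59049}{4} \approx 14762.0$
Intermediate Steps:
$E{\left(M \right)} = \frac{1}{2 M}$
$S{\left(w \right)} = 121$ ($S{\left(w \right)} = 11^{2} = 121$)
$\left(E{\left(1 \right)} + S{\left(\left(-4\right) \left(-1\right) + 1 \right)}\right)^{2} = \left(\frac{1}{2 \cdot 1} + 121\right)^{2} = \left(\frac{1}{2} \cdot 1 + 121\right)^{2} = \left(\frac{1}{2} + 121\right)^{2} = \left(\frac{243}{2}\right)^{2} = \frac{59049}{4}$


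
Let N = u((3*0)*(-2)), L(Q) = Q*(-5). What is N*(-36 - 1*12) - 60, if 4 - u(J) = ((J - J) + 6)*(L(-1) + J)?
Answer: 1188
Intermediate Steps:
L(Q) = -5*Q
u(J) = -26 - 6*J (u(J) = 4 - ((J - J) + 6)*(-5*(-1) + J) = 4 - (0 + 6)*(5 + J) = 4 - 6*(5 + J) = 4 - (30 + 6*J) = 4 + (-30 - 6*J) = -26 - 6*J)
N = -26 (N = -26 - 6*3*0*(-2) = -26 - 0*(-2) = -26 - 6*0 = -26 + 0 = -26)
N*(-36 - 1*12) - 60 = -26*(-36 - 1*12) - 60 = -26*(-36 - 12) - 60 = -26*(-48) - 60 = 1248 - 60 = 1188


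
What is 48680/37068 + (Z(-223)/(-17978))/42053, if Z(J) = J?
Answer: 9200872976321/7006119204678 ≈ 1.3133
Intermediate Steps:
48680/37068 + (Z(-223)/(-17978))/42053 = 48680/37068 - 223/(-17978)/42053 = 48680*(1/37068) - 223*(-1/17978)*(1/42053) = 12170/9267 + (223/17978)*(1/42053) = 12170/9267 + 223/756028834 = 9200872976321/7006119204678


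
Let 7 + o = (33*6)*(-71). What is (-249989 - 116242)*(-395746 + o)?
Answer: 150085492341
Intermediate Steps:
o = -14065 (o = -7 + (33*6)*(-71) = -7 + 198*(-71) = -7 - 14058 = -14065)
(-249989 - 116242)*(-395746 + o) = (-249989 - 116242)*(-395746 - 14065) = -366231*(-409811) = 150085492341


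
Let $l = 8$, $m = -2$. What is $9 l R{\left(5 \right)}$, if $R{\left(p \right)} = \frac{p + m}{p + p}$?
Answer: $\frac{108}{5} \approx 21.6$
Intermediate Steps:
$R{\left(p \right)} = \frac{-2 + p}{2 p}$ ($R{\left(p \right)} = \frac{p - 2}{p + p} = \frac{-2 + p}{2 p}$)
$9 l R{\left(5 \right)} = 9 \cdot 8 \frac{-2 + 5}{2 \cdot 5} = 72 \cdot \frac{1}{2} \cdot \frac{1}{5} \cdot 3 = 72 \cdot \frac{3}{10} = \frac{108}{5}$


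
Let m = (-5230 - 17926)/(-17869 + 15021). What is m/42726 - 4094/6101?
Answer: -124507895039/185597984112 ≈ -0.67085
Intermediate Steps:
m = 5789/712 (m = -23156/(-2848) = -23156*(-1/2848) = 5789/712 ≈ 8.1306)
m/42726 - 4094/6101 = (5789/712)/42726 - 4094/6101 = (5789/712)*(1/42726) - 4094*1/6101 = 5789/30420912 - 4094/6101 = -124507895039/185597984112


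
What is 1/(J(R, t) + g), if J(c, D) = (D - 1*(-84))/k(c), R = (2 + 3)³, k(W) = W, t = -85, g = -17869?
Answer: -125/2233626 ≈ -5.5963e-5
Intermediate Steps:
R = 125 (R = 5³ = 125)
J(c, D) = (84 + D)/c (J(c, D) = (D - 1*(-84))/c = (D + 84)/c = (84 + D)/c)
1/(J(R, t) + g) = 1/((84 - 85)/125 - 17869) = 1/((1/125)*(-1) - 17869) = 1/(-1/125 - 17869) = 1/(-2233626/125) = -125/2233626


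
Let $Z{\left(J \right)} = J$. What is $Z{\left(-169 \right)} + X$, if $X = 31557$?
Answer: $31388$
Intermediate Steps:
$Z{\left(-169 \right)} + X = -169 + 31557 = 31388$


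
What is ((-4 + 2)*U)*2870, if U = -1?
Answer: 5740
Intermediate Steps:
((-4 + 2)*U)*2870 = ((-4 + 2)*(-1))*2870 = -2*(-1)*2870 = 2*2870 = 5740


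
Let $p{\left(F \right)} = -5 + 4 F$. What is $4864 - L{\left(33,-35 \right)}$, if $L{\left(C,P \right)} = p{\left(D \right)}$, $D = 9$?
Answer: $4833$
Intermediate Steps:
$L{\left(C,P \right)} = 31$ ($L{\left(C,P \right)} = -5 + 4 \cdot 9 = -5 + 36 = 31$)
$4864 - L{\left(33,-35 \right)} = 4864 - 31 = 4833$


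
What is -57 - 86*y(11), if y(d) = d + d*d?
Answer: -11409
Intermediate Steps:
y(d) = d + d**2
-57 - 86*y(11) = -57 - 946*(1 + 11) = -57 - 946*12 = -57 - 86*132 = -57 - 11352 = -11409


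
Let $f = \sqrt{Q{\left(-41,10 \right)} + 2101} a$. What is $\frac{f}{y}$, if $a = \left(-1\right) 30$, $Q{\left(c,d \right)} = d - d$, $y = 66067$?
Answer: $- \frac{30 \sqrt{2101}}{66067} \approx -0.020814$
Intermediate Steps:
$Q{\left(c,d \right)} = 0$
$a = -30$
$f = - 30 \sqrt{2101}$ ($f = \sqrt{0 + 2101} \left(-30\right) = \sqrt{2101} \left(-30\right) = - 30 \sqrt{2101} \approx -1375.1$)
$\frac{f}{y} = \frac{\left(-30\right) \sqrt{2101}}{66067} = - 30 \sqrt{2101} \cdot \frac{1}{66067} = - \frac{30 \sqrt{2101}}{66067}$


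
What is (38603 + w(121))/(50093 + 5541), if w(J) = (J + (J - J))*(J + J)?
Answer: 67885/55634 ≈ 1.2202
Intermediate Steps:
w(J) = 2*J² (w(J) = (J + 0)*(2*J) = J*(2*J) = 2*J²)
(38603 + w(121))/(50093 + 5541) = (38603 + 2*121²)/(50093 + 5541) = (38603 + 2*14641)/55634 = (38603 + 29282)*(1/55634) = 67885*(1/55634) = 67885/55634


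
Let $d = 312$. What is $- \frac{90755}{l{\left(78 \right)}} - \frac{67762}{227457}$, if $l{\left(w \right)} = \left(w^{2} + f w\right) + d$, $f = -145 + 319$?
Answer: $- \frac{7331977217}{1513953792} \approx -4.8429$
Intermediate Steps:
$f = 174$
$l{\left(w \right)} = 312 + w^{2} + 174 w$ ($l{\left(w \right)} = \left(w^{2} + 174 w\right) + 312 = 312 + w^{2} + 174 w$)
$- \frac{90755}{l{\left(78 \right)}} - \frac{67762}{227457} = - \frac{90755}{312 + 78^{2} + 174 \cdot 78} - \frac{67762}{227457} = - \frac{90755}{312 + 6084 + 13572} - \frac{67762}{227457} = - \frac{90755}{19968} - \frac{67762}{227457} = - \frac{7331977217}{1513953792}$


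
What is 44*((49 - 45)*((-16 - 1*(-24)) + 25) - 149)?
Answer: -748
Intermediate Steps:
44*((49 - 45)*((-16 - 1*(-24)) + 25) - 149) = 44*(4*((-16 + 24) + 25) - 149) = 44*(4*(8 + 25) - 149) = 44*(4*33 - 149) = 44*(132 - 149) = 44*(-17) = -748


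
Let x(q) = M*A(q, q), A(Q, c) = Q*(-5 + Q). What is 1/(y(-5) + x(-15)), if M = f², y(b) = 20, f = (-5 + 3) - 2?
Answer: 1/4820 ≈ 0.00020747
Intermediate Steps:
f = -4 (f = -2 - 2 = -4)
M = 16 (M = (-4)² = 16)
x(q) = 16*q*(-5 + q) (x(q) = 16*(q*(-5 + q)) = 16*q*(-5 + q))
1/(y(-5) + x(-15)) = 1/(20 + 16*(-15)*(-5 - 15)) = 1/(20 + 16*(-15)*(-20)) = 1/(20 + 4800) = 1/4820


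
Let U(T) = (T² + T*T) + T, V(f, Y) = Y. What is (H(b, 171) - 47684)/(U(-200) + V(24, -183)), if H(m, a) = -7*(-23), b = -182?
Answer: -15841/26539 ≈ -0.59690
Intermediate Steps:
H(m, a) = 161
U(T) = T + 2*T² (U(T) = (T² + T²) + T = 2*T² + T = T + 2*T²)
(H(b, 171) - 47684)/(U(-200) + V(24, -183)) = (161 - 47684)/(-200*(1 + 2*(-200)) - 183) = -47523/(-200*(1 - 400) - 183) = -47523/(-200*(-399) - 183) = -47523/(79800 - 183) = -47523/79617 = -47523*1/79617 = -15841/26539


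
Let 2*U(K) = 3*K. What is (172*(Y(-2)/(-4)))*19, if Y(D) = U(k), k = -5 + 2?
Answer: 7353/2 ≈ 3676.5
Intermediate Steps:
k = -3
U(K) = 3*K/2 (U(K) = (3*K)/2 = 3*K/2)
Y(D) = -9/2 (Y(D) = (3/2)*(-3) = -9/2)
(172*(Y(-2)/(-4)))*19 = (172*(-9/2/(-4)))*19 = (172*(-9/2*(-¼)))*19 = (172*(9/8))*19 = (387/2)*19 = 7353/2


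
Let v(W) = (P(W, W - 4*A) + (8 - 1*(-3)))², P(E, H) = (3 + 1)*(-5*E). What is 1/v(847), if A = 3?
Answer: 1/286591041 ≈ 3.4893e-9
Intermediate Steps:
P(E, H) = -20*E (P(E, H) = 4*(-5*E) = -20*E)
v(W) = (11 - 20*W)² (v(W) = (-20*W + (8 - 1*(-3)))² = (-20*W + (8 + 3))² = (-20*W + 11)² = (11 - 20*W)²)
1/v(847) = 1/((-11 + 20*847)²) = 1/((-11 + 16940)²) = 1/(16929²) = 1/286591041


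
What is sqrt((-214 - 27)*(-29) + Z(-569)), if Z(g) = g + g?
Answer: sqrt(5851) ≈ 76.492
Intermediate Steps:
Z(g) = 2*g
sqrt((-214 - 27)*(-29) + Z(-569)) = sqrt((-214 - 27)*(-29) + 2*(-569)) = sqrt(-241*(-29) - 1138) = sqrt(6989 - 1138) = sqrt(5851)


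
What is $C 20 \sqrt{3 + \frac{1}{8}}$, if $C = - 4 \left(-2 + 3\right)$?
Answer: $- 100 \sqrt{2} \approx -141.42$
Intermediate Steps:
$C = -4$ ($C = \left(-4\right) 1 = -4$)
$C 20 \sqrt{3 + \frac{1}{8}} = \left(-4\right) 20 \sqrt{3 + \frac{1}{8}} = - 80 \sqrt{3 + \frac{1}{8}} = - 80 \sqrt{\frac{25}{8}} = - 80 \frac{5 \sqrt{2}}{4} = - 100 \sqrt{2}$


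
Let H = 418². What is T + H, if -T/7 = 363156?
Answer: -2367368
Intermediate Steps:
T = -2542092 (T = -7*363156 = -2542092)
H = 174724
T + H = -2542092 + 174724 = -2367368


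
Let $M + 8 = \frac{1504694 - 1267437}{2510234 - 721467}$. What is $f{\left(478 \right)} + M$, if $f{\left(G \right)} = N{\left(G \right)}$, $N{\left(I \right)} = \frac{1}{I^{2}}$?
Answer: $- \frac{3215425896669}{408704639228} \approx -7.8674$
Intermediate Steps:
$N{\left(I \right)} = \frac{1}{I^{2}}$
$M = - \frac{14072879}{1788767}$ ($M = -8 + \frac{1504694 - 1267437}{2510234 - 721467} = -8 + \frac{237257}{1788767} = - \frac{14072879}{1788767} \approx -7.8674$)
$f{\left(G \right)} = \frac{1}{G^{2}}$
$f{\left(478 \right)} + M = \frac{1}{228484} - \frac{14072879}{1788767} = - \frac{3215425896669}{408704639228}$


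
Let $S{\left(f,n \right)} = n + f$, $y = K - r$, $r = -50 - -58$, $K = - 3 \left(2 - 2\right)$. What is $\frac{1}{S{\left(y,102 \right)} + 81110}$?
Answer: $\frac{1}{81204} \approx 1.2315 \cdot 10^{-5}$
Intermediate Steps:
$K = 0$ ($K = \left(-3\right) 0 = 0$)
$r = 8$ ($r = -50 + 58 = 8$)
$y = -8$ ($y = 0 - 8 = -8$)
$S{\left(f,n \right)} = f + n$
$\frac{1}{S{\left(y,102 \right)} + 81110} = \frac{1}{\left(-8 + 102\right) + 81110} = \frac{1}{94 + 81110} = \frac{1}{81204}$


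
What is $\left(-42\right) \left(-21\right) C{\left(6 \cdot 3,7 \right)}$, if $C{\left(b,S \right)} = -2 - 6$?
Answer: $-7056$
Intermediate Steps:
$C{\left(b,S \right)} = -8$ ($C{\left(b,S \right)} = -2 - 6 = -8$)
$\left(-42\right) \left(-21\right) C{\left(6 \cdot 3,7 \right)} = \left(-42\right) \left(-21\right) \left(-8\right) = 882 \left(-8\right) = -7056$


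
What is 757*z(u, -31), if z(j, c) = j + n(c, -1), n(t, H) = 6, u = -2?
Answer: 3028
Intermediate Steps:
z(j, c) = 6 + j (z(j, c) = j + 6 = 6 + j)
757*z(u, -31) = 757*(6 - 2) = 757*4 = 3028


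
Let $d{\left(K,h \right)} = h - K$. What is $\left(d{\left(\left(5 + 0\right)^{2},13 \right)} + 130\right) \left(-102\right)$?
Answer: $-12036$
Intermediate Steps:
$\left(d{\left(\left(5 + 0\right)^{2},13 \right)} + 130\right) \left(-102\right) = \left(\left(13 - \left(5 + 0\right)^{2}\right) + 130\right) \left(-102\right) = \left(\left(13 - 5^{2}\right) + 130\right) \left(-102\right) = \left(\left(13 - 25\right) + 130\right) \left(-102\right) = \left(-12 + 130\right) \left(-102\right) = 118 \left(-102\right) = -12036$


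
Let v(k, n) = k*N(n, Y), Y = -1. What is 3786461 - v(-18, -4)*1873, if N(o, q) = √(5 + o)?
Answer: 3820175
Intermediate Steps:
v(k, n) = k*√(5 + n)
3786461 - v(-18, -4)*1873 = 3786461 - (-18*√(5 - 4))*1873 = 3786461 - (-18*√1)*1873 = 3786461 - (-18*1)*1873 = 3786461 - (-18)*1873 = 3786461 - 1*(-33714) = 3786461 + 33714 = 3820175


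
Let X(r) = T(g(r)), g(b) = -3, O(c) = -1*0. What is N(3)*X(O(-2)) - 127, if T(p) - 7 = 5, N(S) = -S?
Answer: -163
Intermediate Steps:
O(c) = 0
T(p) = 12 (T(p) = 7 + 5 = 12)
X(r) = 12
N(3)*X(O(-2)) - 127 = -1*3*12 - 127 = -3*12 - 127 = -36 - 127 = -163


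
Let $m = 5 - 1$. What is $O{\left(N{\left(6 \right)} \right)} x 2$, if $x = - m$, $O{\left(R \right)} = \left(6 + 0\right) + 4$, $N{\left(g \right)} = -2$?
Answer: $-80$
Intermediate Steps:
$m = 4$ ($m = 5 - 1 = 4$)
$O{\left(R \right)} = 10$ ($O{\left(R \right)} = 6 + 4 = 10$)
$x = -4$ ($x = \left(-1\right) 4 = -4$)
$O{\left(N{\left(6 \right)} \right)} x 2 = 10 \left(-4\right) 2 = \left(-40\right) 2 = -80$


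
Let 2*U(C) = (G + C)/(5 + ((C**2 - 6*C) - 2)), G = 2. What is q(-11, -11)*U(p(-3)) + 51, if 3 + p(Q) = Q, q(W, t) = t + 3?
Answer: 3841/75 ≈ 51.213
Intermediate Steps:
q(W, t) = 3 + t
p(Q) = -3 + Q
U(C) = (2 + C)/(2*(3 + C**2 - 6*C)) (U(C) = ((2 + C)/(5 + ((C**2 - 6*C) - 2)))/2 = ((2 + C)/(5 + (-2 + C**2 - 6*C)))/2 = ((2 + C)/(3 + C**2 - 6*C))/2 = (2 + C)/(2*(3 + C**2 - 6*C)))
q(-11, -11)*U(p(-3)) + 51 = (3 - 11)*((2 + (-3 - 3))/(2*(3 + (-3 - 3)**2 - 6*(-3 - 3)))) + 51 = -4*(2 - 6)/(3 + (-6)**2 - 6*(-6)) + 51 = -4*(-4)/(3 + 36 + 36) + 51 = -4*(-4)/75 + 51 = -8*(-2/75) + 51 = 16/75 + 51 = 3841/75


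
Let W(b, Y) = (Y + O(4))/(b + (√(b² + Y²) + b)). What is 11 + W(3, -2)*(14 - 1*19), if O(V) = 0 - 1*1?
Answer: 343/23 - 15*√13/23 ≈ 12.562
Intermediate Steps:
O(V) = -1 (O(V) = 0 - 1 = -1)
W(b, Y) = (-1 + Y)/(√(Y² + b²) + 2*b) (W(b, Y) = (Y - 1)/(b + (√(b² + Y²) + b)) = (-1 + Y)/(b + (√(Y² + b²) + b)) = (-1 + Y)/(b + (b + √(Y² + b²))) = (-1 + Y)/(√(Y² + b²) + 2*b))
11 + W(3, -2)*(14 - 1*19) = 11 + ((-1 - 2)/(√((-2)² + 3²) + 2*3))*(14 - 1*19) = 11 + (-3/(√(4 + 9) + 6))*(14 - 19) = 11 + (-3/(√13 + 6))*(-5) = 11 + (-3/(6 + √13))*(-5) = 11 - 3/(6 + √13)*(-5) = 11 + 15/(6 + √13)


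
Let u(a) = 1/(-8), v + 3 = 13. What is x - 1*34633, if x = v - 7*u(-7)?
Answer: -276977/8 ≈ -34622.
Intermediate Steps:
v = 10 (v = -3 + 13 = 10)
u(a) = -⅛
x = 87/8 (x = 10 - 7*(-⅛) = 10 + 7/8 = 87/8 ≈ 10.875)
x - 1*34633 = 87/8 - 1*34633 = 87/8 - 34633 = -276977/8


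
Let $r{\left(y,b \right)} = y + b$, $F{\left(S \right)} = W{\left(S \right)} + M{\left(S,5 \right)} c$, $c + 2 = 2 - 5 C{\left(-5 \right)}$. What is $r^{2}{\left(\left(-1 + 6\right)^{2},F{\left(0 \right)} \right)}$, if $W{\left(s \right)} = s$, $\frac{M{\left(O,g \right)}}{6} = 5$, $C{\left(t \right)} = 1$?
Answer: $15625$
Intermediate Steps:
$M{\left(O,g \right)} = 30$ ($M{\left(O,g \right)} = 6 \cdot 5 = 30$)
$c = -5$ ($c = -2 + \left(2 - 5\right) = -2 - 3 = -5$)
$F{\left(S \right)} = -150 + S$ ($F{\left(S \right)} = S + 30 \left(-5\right) = S - 150 = -150 + S$)
$r{\left(y,b \right)} = b + y$
$r^{2}{\left(\left(-1 + 6\right)^{2},F{\left(0 \right)} \right)} = \left(\left(-150 + 0\right) + \left(-1 + 6\right)^{2}\right)^{2} = \left(-150 + 5^{2}\right)^{2} = \left(-150 + 25\right)^{2} = \left(-125\right)^{2} = 15625$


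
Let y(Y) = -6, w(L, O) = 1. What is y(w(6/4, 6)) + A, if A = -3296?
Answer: -3302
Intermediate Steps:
y(w(6/4, 6)) + A = -6 - 3296 = -3302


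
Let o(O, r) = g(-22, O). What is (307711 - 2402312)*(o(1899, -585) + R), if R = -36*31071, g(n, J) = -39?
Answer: 2343010205595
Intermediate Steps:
o(O, r) = -39
R = -1118556
(307711 - 2402312)*(o(1899, -585) + R) = (307711 - 2402312)*(-39 - 1118556) = -2094601*(-1118595) = 2343010205595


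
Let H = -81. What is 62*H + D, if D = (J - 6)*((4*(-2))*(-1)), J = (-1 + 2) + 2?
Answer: -5046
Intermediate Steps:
J = 3 (J = 1 + 2 = 3)
D = -24 (D = (3 - 6)*((4*(-2))*(-1)) = -(-24)*(-1) = -3*8 = -24)
62*H + D = 62*(-81) - 24 = -5022 - 24 = -5046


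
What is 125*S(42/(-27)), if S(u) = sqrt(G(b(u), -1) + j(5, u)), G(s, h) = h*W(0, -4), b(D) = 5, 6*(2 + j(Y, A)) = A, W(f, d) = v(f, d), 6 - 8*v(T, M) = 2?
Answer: 125*I*sqrt(894)/18 ≈ 207.64*I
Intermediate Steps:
v(T, M) = 1/2 (v(T, M) = 3/4 - 1/8*2 = 3/4 - 1/4 = 1/2)
W(f, d) = 1/2
j(Y, A) = -2 + A/6
G(s, h) = h/2 (G(s, h) = h*(1/2) = h/2)
S(u) = sqrt(-5/2 + u/6) (S(u) = sqrt((1/2)*(-1) + (-2 + u/6)) = sqrt(-1/2 + (-2 + u/6)) = sqrt(-5/2 + u/6))
125*S(42/(-27)) = 125*(sqrt(-90 + 6*(42/(-27)))/6) = 125*(sqrt(-90 + 6*(42*(-1/27)))/6) = 125*(sqrt(-90 + 6*(-14/9))/6) = 125*(sqrt(-90 - 28/3)/6) = 125*(sqrt(-298/3)/6) = 125*((I*sqrt(894)/3)/6) = 125*(I*sqrt(894)/18) = 125*I*sqrt(894)/18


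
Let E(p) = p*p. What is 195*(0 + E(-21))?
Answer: 85995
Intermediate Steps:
E(p) = p²
195*(0 + E(-21)) = 195*(0 + (-21)²) = 195*(0 + 441) = 195*441 = 85995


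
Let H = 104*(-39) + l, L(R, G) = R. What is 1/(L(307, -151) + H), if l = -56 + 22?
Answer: -1/3783 ≈ -0.00026434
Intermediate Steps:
l = -34
H = -4090 (H = 104*(-39) - 34 = -4056 - 34 = -4090)
1/(L(307, -151) + H) = 1/(307 - 4090) = 1/(-3783) = -1/3783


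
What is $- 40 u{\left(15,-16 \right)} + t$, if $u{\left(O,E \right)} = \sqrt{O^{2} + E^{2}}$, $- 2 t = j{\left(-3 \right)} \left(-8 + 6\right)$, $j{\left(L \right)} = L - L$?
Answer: $- 40 \sqrt{481} \approx -877.27$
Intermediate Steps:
$j{\left(L \right)} = 0$
$t = 0$ ($t = - \frac{0 \left(-8 + 6\right)}{2} = - \frac{0 \left(-2\right)}{2} = \left(- \frac{1}{2}\right) 0 = 0$)
$u{\left(O,E \right)} = \sqrt{E^{2} + O^{2}}$
$- 40 u{\left(15,-16 \right)} + t = - 40 \sqrt{\left(-16\right)^{2} + 15^{2}} + 0 = - 40 \sqrt{256 + 225} + 0 = - 40 \sqrt{481} + 0 = - 40 \sqrt{481}$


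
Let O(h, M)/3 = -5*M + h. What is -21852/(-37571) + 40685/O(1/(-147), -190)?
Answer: 77951840563/5246752579 ≈ 14.857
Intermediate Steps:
O(h, M) = -15*M + 3*h (O(h, M) = 3*(-5*M + h) = 3*(h - 5*M) = -15*M + 3*h)
-21852/(-37571) + 40685/O(1/(-147), -190) = -21852/(-37571) + 40685/(-15*(-190) + 3/(-147)) = -21852*(-1/37571) + 40685/(2850 + 3*(-1/147)) = 21852/37571 + 40685/(2850 - 1/49) = 21852/37571 + 40685/(139649/49) = 21852/37571 + 40685*(49/139649) = 21852/37571 + 1993565/139649 = 77951840563/5246752579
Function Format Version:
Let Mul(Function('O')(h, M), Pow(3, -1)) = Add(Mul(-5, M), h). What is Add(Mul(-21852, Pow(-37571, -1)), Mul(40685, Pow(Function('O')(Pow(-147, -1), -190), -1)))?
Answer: Rational(77951840563, 5246752579) ≈ 14.857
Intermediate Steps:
Function('O')(h, M) = Add(Mul(-15, M), Mul(3, h)) (Function('O')(h, M) = Mul(3, Add(Mul(-5, M), h)) = Mul(3, Add(h, Mul(-5, M))) = Add(Mul(-15, M), Mul(3, h)))
Add(Mul(-21852, Pow(-37571, -1)), Mul(40685, Pow(Function('O')(Pow(-147, -1), -190), -1))) = Add(Mul(-21852, Pow(-37571, -1)), Mul(40685, Pow(Add(Mul(-15, -190), Mul(3, Pow(-147, -1))), -1))) = Add(Mul(-21852, Rational(-1, 37571)), Mul(40685, Pow(Add(2850, Mul(3, Rational(-1, 147))), -1))) = Add(Rational(21852, 37571), Mul(40685, Pow(Add(2850, Rational(-1, 49)), -1))) = Add(Rational(21852, 37571), Mul(40685, Pow(Rational(139649, 49), -1))) = Add(Rational(21852, 37571), Mul(40685, Rational(49, 139649))) = Add(Rational(21852, 37571), Rational(1993565, 139649)) = Rational(77951840563, 5246752579)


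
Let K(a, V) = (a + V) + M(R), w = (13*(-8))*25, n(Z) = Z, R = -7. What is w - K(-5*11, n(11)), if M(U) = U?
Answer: -2549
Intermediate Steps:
w = -2600 (w = -104*25 = -2600)
K(a, V) = -7 + V + a (K(a, V) = (a + V) - 7 = (V + a) - 7 = -7 + V + a)
w - K(-5*11, n(11)) = -2600 - (-7 + 11 - 5*11) = -2600 - (-7 + 11 - 55) = -2600 - 1*(-51) = -2600 + 51 = -2549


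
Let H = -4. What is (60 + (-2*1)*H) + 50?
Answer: 118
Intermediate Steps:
(60 + (-2*1)*H) + 50 = (60 - 2*1*(-4)) + 50 = (60 - 2*(-4)) + 50 = (60 + 8) + 50 = 68 + 50 = 118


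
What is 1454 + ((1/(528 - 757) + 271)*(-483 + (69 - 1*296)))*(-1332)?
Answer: 58689824726/229 ≈ 2.5629e+8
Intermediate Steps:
1454 + ((1/(528 - 757) + 271)*(-483 + (69 - 1*296)))*(-1332) = 1454 + ((1/(-229) + 271)*(-483 + (69 - 296)))*(-1332) = 1454 + ((-1/229 + 271)*(-483 - 227))*(-1332) = 1454 + ((62058/229)*(-710))*(-1332) = 1454 - 44061180/229*(-1332) = 1454 + 58689491760/229 = 58689824726/229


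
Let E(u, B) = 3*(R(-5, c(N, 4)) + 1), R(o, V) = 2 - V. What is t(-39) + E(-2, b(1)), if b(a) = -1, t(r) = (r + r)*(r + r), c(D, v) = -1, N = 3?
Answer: 6096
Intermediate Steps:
t(r) = 4*r² (t(r) = (2*r)*(2*r) = 4*r²)
E(u, B) = 12 (E(u, B) = 3*((2 - 1*(-1)) + 1) = 3*((2 + 1) + 1) = 3*(3 + 1) = 3*4 = 12)
t(-39) + E(-2, b(1)) = 4*(-39)² + 12 = 4*1521 + 12 = 6084 + 12 = 6096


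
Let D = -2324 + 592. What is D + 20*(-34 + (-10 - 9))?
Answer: -2792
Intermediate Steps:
D = -1732
D + 20*(-34 + (-10 - 9)) = -1732 + 20*(-34 + (-10 - 9)) = -1732 + 20*(-34 - 19) = -1732 + 20*(-53) = -1732 - 1060 = -2792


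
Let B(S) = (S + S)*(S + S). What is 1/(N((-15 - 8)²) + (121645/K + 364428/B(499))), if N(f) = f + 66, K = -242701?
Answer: 60432791701/35949333095457 ≈ 0.0016811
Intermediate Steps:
N(f) = 66 + f
B(S) = 4*S² (B(S) = (2*S)*(2*S) = 4*S²)
1/(N((-15 - 8)²) + (121645/K + 364428/B(499))) = 1/((66 + (-15 - 8)²) + (121645/(-242701) + 364428/((4*499²)))) = 1/((66 + (-23)²) + (121645*(-1/242701) + 364428/((4*249001)))) = 1/((66 + 529) + (-121645/242701 + 364428/996004)) = 1/(595 + (-121645/242701 + 364428*(1/996004))) = 1/(595 + (-121645/242701 + 91107/249001)) = 1/(595 - 8177966638/60432791701) = 1/(35949333095457/60432791701) = 60432791701/35949333095457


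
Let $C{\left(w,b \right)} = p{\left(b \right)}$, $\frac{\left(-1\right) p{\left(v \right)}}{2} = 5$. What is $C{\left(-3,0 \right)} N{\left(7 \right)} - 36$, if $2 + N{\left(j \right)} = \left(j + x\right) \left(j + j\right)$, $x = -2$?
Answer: $-716$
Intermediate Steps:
$p{\left(v \right)} = -10$ ($p{\left(v \right)} = \left(-2\right) 5 = -10$)
$C{\left(w,b \right)} = -10$
$N{\left(j \right)} = -2 + 2 j \left(-2 + j\right)$ ($N{\left(j \right)} = -2 + \left(j - 2\right) \left(j + j\right) = -2 + \left(-2 + j\right) 2 j = -2 + 2 j \left(-2 + j\right)$)
$C{\left(-3,0 \right)} N{\left(7 \right)} - 36 = - 10 \left(-2 - 28 + 2 \cdot 7^{2}\right) - 36 = - 10 \left(-2 - 28 + 2 \cdot 49\right) - 36 = - 10 \left(-2 - 28 + 98\right) - 36 = \left(-10\right) 68 - 36 = -680 - 36 = -716$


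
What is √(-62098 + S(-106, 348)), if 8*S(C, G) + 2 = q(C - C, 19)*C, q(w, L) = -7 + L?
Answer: I*√249029/2 ≈ 249.51*I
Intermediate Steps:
S(C, G) = -¼ + 3*C/2 (S(C, G) = -¼ + ((-7 + 19)*C)/8 = -¼ + (12*C)/8 = -¼ + 3*C/2)
√(-62098 + S(-106, 348)) = √(-62098 + (-¼ + (3/2)*(-106))) = √(-62098 + (-¼ - 159)) = √(-62098 - 637/4) = √(-249029/4) = I*√249029/2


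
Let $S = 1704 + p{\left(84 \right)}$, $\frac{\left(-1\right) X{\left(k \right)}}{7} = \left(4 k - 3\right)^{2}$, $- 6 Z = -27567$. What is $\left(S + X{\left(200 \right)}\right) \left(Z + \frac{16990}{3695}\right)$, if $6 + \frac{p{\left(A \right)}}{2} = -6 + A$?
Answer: $- \frac{30212123790205}{1478} \approx -2.0441 \cdot 10^{10}$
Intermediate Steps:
$p{\left(A \right)} = -24 + 2 A$ ($p{\left(A \right)} = -12 + 2 \left(-6 + A\right) = -12 + \left(-12 + 2 A\right) = -24 + 2 A$)
$Z = \frac{9189}{2}$ ($Z = \left(- \frac{1}{6}\right) \left(-27567\right) = \frac{9189}{2} \approx 4594.5$)
$X{\left(k \right)} = - 7 \left(-3 + 4 k\right)^{2}$ ($X{\left(k \right)} = - 7 \left(4 k - 3\right)^{2} = - 7 \left(-3 + 4 k\right)^{2}$)
$S = 1848$ ($S = 1704 + \left(-24 + 2 \cdot 84\right) = 1704 + \left(-24 + 168\right) = 1704 + 144 = 1848$)
$\left(S + X{\left(200 \right)}\right) \left(Z + \frac{16990}{3695}\right) = \left(1848 - 7 \left(-3 + 4 \cdot 200\right)^{2}\right) \left(\frac{9189}{2} + \frac{16990}{3695}\right) = \left(1848 - 7 \left(-3 + 800\right)^{2}\right) \left(\frac{9189}{2} + 16990 \cdot \frac{1}{3695}\right) = \left(1848 - 7 \cdot 797^{2}\right) \left(\frac{9189}{2} + \frac{3398}{739}\right) = \left(1848 - 4446463\right) \frac{6797467}{1478} = \left(-4444615\right) \frac{6797467}{1478} = - \frac{30212123790205}{1478}$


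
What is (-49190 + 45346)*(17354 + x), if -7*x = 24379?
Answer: -373248556/7 ≈ -5.3321e+7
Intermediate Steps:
x = -24379/7 (x = -⅐*24379 = -24379/7 ≈ -3482.7)
(-49190 + 45346)*(17354 + x) = (-49190 + 45346)*(17354 - 24379/7) = -3844*97099/7 = -373248556/7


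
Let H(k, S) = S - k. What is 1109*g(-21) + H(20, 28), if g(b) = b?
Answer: -23281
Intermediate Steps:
1109*g(-21) + H(20, 28) = 1109*(-21) + (28 - 1*20) = -23289 + (28 - 20) = -23289 + 8 = -23281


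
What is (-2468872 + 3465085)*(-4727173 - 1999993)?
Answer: -6701690222358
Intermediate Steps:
(-2468872 + 3465085)*(-4727173 - 1999993) = 996213*(-6727166) = -6701690222358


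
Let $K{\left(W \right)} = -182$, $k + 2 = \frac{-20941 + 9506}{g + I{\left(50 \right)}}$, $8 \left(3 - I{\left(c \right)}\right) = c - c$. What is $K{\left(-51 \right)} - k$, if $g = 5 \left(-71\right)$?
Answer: $- \frac{74795}{352} \approx -212.49$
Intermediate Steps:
$I{\left(c \right)} = 3$ ($I{\left(c \right)} = 3 - \frac{c - c}{8} = 3 - 0 = 3 + 0 = 3$)
$g = -355$
$k = \frac{10731}{352}$ ($k = -2 + \frac{-20941 + 9506}{-355 + 3} = -2 - \frac{11435}{-352} = -2 - - \frac{11435}{352} = -2 + \frac{11435}{352} = \frac{10731}{352} \approx 30.486$)
$K{\left(-51 \right)} - k = -182 - \frac{10731}{352} = - \frac{74795}{352}$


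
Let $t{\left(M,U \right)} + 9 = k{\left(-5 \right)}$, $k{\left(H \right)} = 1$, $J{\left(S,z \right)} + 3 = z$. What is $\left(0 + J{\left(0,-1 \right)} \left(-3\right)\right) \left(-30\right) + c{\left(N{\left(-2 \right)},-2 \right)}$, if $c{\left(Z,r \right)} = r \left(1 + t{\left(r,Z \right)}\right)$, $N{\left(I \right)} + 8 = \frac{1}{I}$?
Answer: $-346$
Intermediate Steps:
$J{\left(S,z \right)} = -3 + z$
$N{\left(I \right)} = -8 + \frac{1}{I}$
$t{\left(M,U \right)} = -8$ ($t{\left(M,U \right)} = -9 + 1 = -8$)
$c{\left(Z,r \right)} = - 7 r$ ($c{\left(Z,r \right)} = r \left(1 - 8\right) = r \left(-7\right) = - 7 r$)
$\left(0 + J{\left(0,-1 \right)} \left(-3\right)\right) \left(-30\right) + c{\left(N{\left(-2 \right)},-2 \right)} = \left(0 + \left(-3 - 1\right) \left(-3\right)\right) \left(-30\right) - -14 = \left(0 - -12\right) \left(-30\right) + 14 = \left(0 + 12\right) \left(-30\right) + 14 = 12 \left(-30\right) + 14 = -360 + 14 = -346$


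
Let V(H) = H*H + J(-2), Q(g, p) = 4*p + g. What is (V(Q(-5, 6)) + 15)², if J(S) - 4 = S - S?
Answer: 144400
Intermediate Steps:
J(S) = 4 (J(S) = 4 + (S - S) = 4 + 0 = 4)
Q(g, p) = g + 4*p
V(H) = 4 + H² (V(H) = H*H + 4 = H² + 4 = 4 + H²)
(V(Q(-5, 6)) + 15)² = ((4 + (-5 + 4*6)²) + 15)² = ((4 + (-5 + 24)²) + 15)² = ((4 + 19²) + 15)² = ((4 + 361) + 15)² = (365 + 15)² = 380² = 144400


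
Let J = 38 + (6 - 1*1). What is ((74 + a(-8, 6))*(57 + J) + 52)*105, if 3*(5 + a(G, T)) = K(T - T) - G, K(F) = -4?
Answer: 743960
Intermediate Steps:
J = 43 (J = 38 + (6 - 1) = 38 + 5 = 43)
a(G, T) = -19/3 - G/3 (a(G, T) = -5 + (-4 - G)/3 = -5 + (-4/3 - G/3) = -19/3 - G/3)
((74 + a(-8, 6))*(57 + J) + 52)*105 = ((74 + (-19/3 - ⅓*(-8)))*(57 + 43) + 52)*105 = ((74 + (-19/3 + 8/3))*100 + 52)*105 = ((74 - 11/3)*100 + 52)*105 = ((211/3)*100 + 52)*105 = (21100/3 + 52)*105 = (21256/3)*105 = 743960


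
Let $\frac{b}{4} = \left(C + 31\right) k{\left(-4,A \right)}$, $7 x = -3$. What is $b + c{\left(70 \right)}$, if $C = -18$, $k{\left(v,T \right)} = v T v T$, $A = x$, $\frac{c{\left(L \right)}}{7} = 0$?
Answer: $\frac{7488}{49} \approx 152.82$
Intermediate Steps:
$x = - \frac{3}{7}$ ($x = \frac{1}{7} \left(-3\right) = - \frac{3}{7} \approx -0.42857$)
$c{\left(L \right)} = 0$ ($c{\left(L \right)} = 7 \cdot 0 = 0$)
$A = - \frac{3}{7} \approx -0.42857$
$k{\left(v,T \right)} = T^{2} v^{2}$ ($k{\left(v,T \right)} = T v v T = T v^{2} T = T^{2} v^{2}$)
$b = \frac{7488}{49}$ ($b = 4 \left(-18 + 31\right) \left(- \frac{3}{7}\right)^{2} \left(-4\right)^{2} = 4 \cdot 13 \cdot \frac{9}{49} \cdot 16 = 4 \cdot 13 \cdot \frac{144}{49} = 4 \cdot \frac{1872}{49} = \frac{7488}{49} \approx 152.82$)
$b + c{\left(70 \right)} = \frac{7488}{49} + 0 = \frac{7488}{49}$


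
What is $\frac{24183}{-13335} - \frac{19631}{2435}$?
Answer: $- \frac{21377666}{2164715} \approx -9.8755$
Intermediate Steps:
$\frac{24183}{-13335} - \frac{19631}{2435} = 24183 \left(- \frac{1}{13335}\right) - \frac{19631}{2435} = - \frac{8061}{4445} - \frac{19631}{2435} = - \frac{21377666}{2164715}$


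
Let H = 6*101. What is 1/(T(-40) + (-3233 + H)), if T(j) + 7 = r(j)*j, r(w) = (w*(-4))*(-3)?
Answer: 1/16566 ≈ 6.0365e-5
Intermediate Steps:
r(w) = 12*w (r(w) = -4*w*(-3) = 12*w)
T(j) = -7 + 12*j**2 (T(j) = -7 + (12*j)*j = -7 + 12*j**2)
H = 606
1/(T(-40) + (-3233 + H)) = 1/((-7 + 12*(-40)**2) + (-3233 + 606)) = 1/((-7 + 12*1600) - 2627) = 1/((-7 + 19200) - 2627) = 1/(19193 - 2627) = 1/16566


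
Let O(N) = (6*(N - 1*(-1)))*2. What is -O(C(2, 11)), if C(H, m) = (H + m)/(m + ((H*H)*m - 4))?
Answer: -256/17 ≈ -15.059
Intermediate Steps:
C(H, m) = (H + m)/(-4 + m + m*H²) (C(H, m) = (H + m)/(m + (H²*m - 4)) = (H + m)/(m + (m*H² - 4)) = (H + m)/(m + (-4 + m*H²)) = (H + m)/(-4 + m + m*H²))
O(N) = 12 + 12*N (O(N) = (6*(N + 1))*2 = (6*(1 + N))*2 = (6 + 6*N)*2 = 12 + 12*N)
-O(C(2, 11)) = -(12 + 12*((2 + 11)/(-4 + 11 + 11*2²))) = -(12 + 12*(13/(-4 + 11 + 11*4))) = -(12 + 12*(13/(-4 + 11 + 44))) = -(12 + 12*(13/51)) = -(12 + 52/17) = -1*256/17 = -256/17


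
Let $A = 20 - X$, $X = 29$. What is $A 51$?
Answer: $-459$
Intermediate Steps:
$A = -9$ ($A = 20 - 29 = -9$)
$A 51 = \left(-9\right) 51 = -459$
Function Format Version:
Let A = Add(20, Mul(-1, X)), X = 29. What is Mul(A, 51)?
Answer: -459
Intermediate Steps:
A = -9 (A = Add(20, Mul(-1, 29)) = Add(20, -29) = -9)
Mul(A, 51) = Mul(-9, 51) = -459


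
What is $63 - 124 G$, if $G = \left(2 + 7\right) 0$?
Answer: $63$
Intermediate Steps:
$G = 0$ ($G = 9 \cdot 0 = 0$)
$63 - 124 G = 63 - 0 = 63 + 0 = 63$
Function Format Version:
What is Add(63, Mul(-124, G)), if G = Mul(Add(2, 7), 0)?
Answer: 63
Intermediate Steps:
G = 0 (G = Mul(9, 0) = 0)
Add(63, Mul(-124, G)) = Add(63, Mul(-124, 0)) = Add(63, 0) = 63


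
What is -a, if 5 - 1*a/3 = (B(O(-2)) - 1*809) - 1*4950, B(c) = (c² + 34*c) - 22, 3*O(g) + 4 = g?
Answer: -17550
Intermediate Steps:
O(g) = -4/3 + g/3
B(c) = -22 + c² + 34*c
a = 17550 (a = 15 - 3*(((-22 + (-4/3 + (⅓)*(-2))² + 34*(-4/3 + (⅓)*(-2))) - 1*809) - 1*4950) = 15 - 3*(((-22 + (-4/3 - ⅔)² + 34*(-4/3 - ⅔)) - 809) - 4950) = 15 - 3*(((-22 + (-2)² + 34*(-2)) - 809) - 4950) = 15 - 3*(((-22 + 4 - 68) - 809) - 4950) = 15 - 3*((-86 - 809) - 4950) = 15 - 3*(-895 - 4950) = 15 - 3*(-5845) = 15 + 17535 = 17550)
-a = -1*17550 = -17550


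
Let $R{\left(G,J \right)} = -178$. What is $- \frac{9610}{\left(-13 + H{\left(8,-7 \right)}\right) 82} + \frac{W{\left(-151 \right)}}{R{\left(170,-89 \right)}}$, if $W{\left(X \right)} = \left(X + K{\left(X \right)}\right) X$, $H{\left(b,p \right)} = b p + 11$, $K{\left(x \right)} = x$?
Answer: $- \frac{53793133}{211642} \approx -254.17$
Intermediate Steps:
$H{\left(b,p \right)} = 11 + b p$
$W{\left(X \right)} = 2 X^{2}$ ($W{\left(X \right)} = \left(X + X\right) X = 2 X X = 2 X^{2}$)
$- \frac{9610}{\left(-13 + H{\left(8,-7 \right)}\right) 82} + \frac{W{\left(-151 \right)}}{R{\left(170,-89 \right)}} = - \frac{9610}{\left(-13 + \left(11 + 8 \left(-7\right)\right)\right) 82} + \frac{2 \left(-151\right)^{2}}{-178} = - \frac{9610}{\left(-13 + \left(11 - 56\right)\right) 82} + 2 \cdot 22801 \left(- \frac{1}{178}\right) = - \frac{9610}{\left(-13 - 45\right) 82} + 45602 \left(- \frac{1}{178}\right) = - \frac{9610}{\left(-58\right) 82} - \frac{22801}{89} = - \frac{9610}{-4756} - \frac{22801}{89} = \left(-9610\right) \left(- \frac{1}{4756}\right) - \frac{22801}{89} = \frac{4805}{2378} - \frac{22801}{89} = - \frac{53793133}{211642}$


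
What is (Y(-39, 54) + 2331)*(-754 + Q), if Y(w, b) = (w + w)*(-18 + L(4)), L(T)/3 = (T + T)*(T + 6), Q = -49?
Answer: 12032955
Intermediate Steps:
L(T) = 6*T*(6 + T) (L(T) = 3*((T + T)*(T + 6)) = 3*((2*T)*(6 + T)) = 3*(2*T*(6 + T)) = 6*T*(6 + T))
Y(w, b) = 444*w (Y(w, b) = (w + w)*(-18 + 6*4*(6 + 4)) = (2*w)*(-18 + 6*4*10) = (2*w)*(-18 + 240) = (2*w)*222 = 444*w)
(Y(-39, 54) + 2331)*(-754 + Q) = (444*(-39) + 2331)*(-754 - 49) = (-17316 + 2331)*(-803) = -14985*(-803) = 12032955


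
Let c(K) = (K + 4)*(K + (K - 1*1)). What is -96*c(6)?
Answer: -10560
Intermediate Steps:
c(K) = (-1 + 2*K)*(4 + K) (c(K) = (4 + K)*(K + (K - 1)) = (4 + K)*(K + (-1 + K)) = (4 + K)*(-1 + 2*K) = (-1 + 2*K)*(4 + K))
-96*c(6) = -96*(-4 + 2*6² + 7*6) = -96*(-4 + 2*36 + 42) = -96*(-4 + 72 + 42) = -96*110 = -10560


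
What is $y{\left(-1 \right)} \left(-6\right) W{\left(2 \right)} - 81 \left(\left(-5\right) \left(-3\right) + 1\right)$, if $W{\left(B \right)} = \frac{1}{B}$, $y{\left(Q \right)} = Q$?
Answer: $-1293$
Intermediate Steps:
$y{\left(-1 \right)} \left(-6\right) W{\left(2 \right)} - 81 \left(\left(-5\right) \left(-3\right) + 1\right) = \frac{\left(-1\right) \left(-6\right)}{2} - 81 \left(\left(-5\right) \left(-3\right) + 1\right) = 6 \cdot \frac{1}{2} - 81 \left(15 + 1\right) = 3 - 1296 = -1293$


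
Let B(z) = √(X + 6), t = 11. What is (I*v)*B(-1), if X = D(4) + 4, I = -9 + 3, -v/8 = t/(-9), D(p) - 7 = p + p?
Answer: -880/3 ≈ -293.33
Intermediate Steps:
D(p) = 7 + 2*p (D(p) = 7 + (p + p) = 7 + 2*p)
v = 88/9 (v = -88/(-9) = -88*(-1)/9 = -8*(-11/9) = 88/9 ≈ 9.7778)
I = -6
X = 19 (X = (7 + 2*4) + 4 = (7 + 8) + 4 = 15 + 4 = 19)
B(z) = 5 (B(z) = √(19 + 6) = √25 = 5)
(I*v)*B(-1) = -6*88/9*5 = -176/3*5 = -880/3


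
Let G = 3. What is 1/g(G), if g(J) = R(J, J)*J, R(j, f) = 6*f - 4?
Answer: 1/42 ≈ 0.023810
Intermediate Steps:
R(j, f) = -4 + 6*f
g(J) = J*(-4 + 6*J) (g(J) = (-4 + 6*J)*J = J*(-4 + 6*J))
1/g(G) = 1/(2*3*(-2 + 3*3)) = 1/(2*3*(-2 + 9)) = 1/(2*3*7) = 1/42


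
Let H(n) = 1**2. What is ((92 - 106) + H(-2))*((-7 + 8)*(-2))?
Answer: 26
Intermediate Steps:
H(n) = 1
((92 - 106) + H(-2))*((-7 + 8)*(-2)) = ((92 - 106) + 1)*((-7 + 8)*(-2)) = (-14 + 1)*(1*(-2)) = -13*(-2) = 26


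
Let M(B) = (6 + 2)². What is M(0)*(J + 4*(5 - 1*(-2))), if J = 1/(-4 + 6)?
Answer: 1824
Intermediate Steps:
M(B) = 64 (M(B) = 8² = 64)
J = ½ (J = 1/2 = ½ ≈ 0.50000)
M(0)*(J + 4*(5 - 1*(-2))) = 64*(½ + 4*(5 - 1*(-2))) = 64*(½ + 4*(5 + 2)) = 64*(½ + 4*7) = 64*(½ + 28) = 64*(57/2) = 1824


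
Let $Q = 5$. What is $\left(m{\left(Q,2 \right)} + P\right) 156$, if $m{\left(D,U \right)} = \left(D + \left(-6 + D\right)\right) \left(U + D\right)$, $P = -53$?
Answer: $-3900$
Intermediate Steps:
$m{\left(D,U \right)} = \left(-6 + 2 D\right) \left(D + U\right)$
$\left(m{\left(Q,2 \right)} + P\right) 156 = \left(\left(\left(-6\right) 5 - 12 + 2 \cdot 5^{2} + 2 \cdot 5 \cdot 2\right) - 53\right) 156 = \left(\left(-30 - 12 + 2 \cdot 25 + 20\right) - 53\right) 156 = \left(\left(-30 - 12 + 50 + 20\right) - 53\right) 156 = \left(28 - 53\right) 156 = \left(-25\right) 156 = -3900$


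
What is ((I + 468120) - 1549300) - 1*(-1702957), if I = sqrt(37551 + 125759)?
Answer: 621777 + sqrt(163310) ≈ 6.2218e+5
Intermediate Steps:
I = sqrt(163310) ≈ 404.12
((I + 468120) - 1549300) - 1*(-1702957) = ((sqrt(163310) + 468120) - 1549300) - 1*(-1702957) = ((468120 + sqrt(163310)) - 1549300) + 1702957 = (-1081180 + sqrt(163310)) + 1702957 = 621777 + sqrt(163310)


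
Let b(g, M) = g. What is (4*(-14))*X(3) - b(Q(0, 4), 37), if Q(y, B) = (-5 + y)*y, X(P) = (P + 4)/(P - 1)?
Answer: -196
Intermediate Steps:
X(P) = (4 + P)/(-1 + P)
Q(y, B) = y*(-5 + y)
(4*(-14))*X(3) - b(Q(0, 4), 37) = (4*(-14))*((4 + 3)/(-1 + 3)) - 0*(-5 + 0) = -56*7/2 - 0*(-5) = -28*7 - 1*0 = -56*7/2 + 0 = -196 + 0 = -196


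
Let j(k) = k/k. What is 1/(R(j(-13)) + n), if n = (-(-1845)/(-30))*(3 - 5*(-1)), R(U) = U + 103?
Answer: -1/388 ≈ -0.0025773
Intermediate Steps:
j(k) = 1
R(U) = 103 + U
n = -492 (n = (-(-1845)*(-1)/30)*(3 + 5) = -41*3/2*8 = -123/2*8 = -492)
1/(R(j(-13)) + n) = 1/((103 + 1) - 492) = 1/(104 - 492) = 1/(-388) = -1/388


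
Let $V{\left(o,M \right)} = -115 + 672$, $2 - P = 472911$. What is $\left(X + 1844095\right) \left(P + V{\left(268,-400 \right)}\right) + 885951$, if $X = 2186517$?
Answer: $-1903866753473$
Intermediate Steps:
$P = -472909$ ($P = 2 - 472911 = -472909$)
$V{\left(o,M \right)} = 557$
$\left(X + 1844095\right) \left(P + V{\left(268,-400 \right)}\right) + 885951 = \left(2186517 + 1844095\right) \left(-472909 + 557\right) + 885951 = 4030612 \left(-472352\right) + 885951 = -1903867639424 + 885951 = -1903866753473$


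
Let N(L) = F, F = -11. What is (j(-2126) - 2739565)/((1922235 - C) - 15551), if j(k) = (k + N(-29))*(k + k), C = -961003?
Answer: 6346959/2867687 ≈ 2.2133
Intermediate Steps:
N(L) = -11
j(k) = 2*k*(-11 + k) (j(k) = (k - 11)*(k + k) = (-11 + k)*(2*k) = 2*k*(-11 + k))
(j(-2126) - 2739565)/((1922235 - C) - 15551) = (2*(-2126)*(-11 - 2126) - 2739565)/((1922235 - 1*(-961003)) - 15551) = (2*(-2126)*(-2137) - 2739565)/((1922235 + 961003) - 15551) = (9086524 - 2739565)/(2883238 - 15551) = 6346959/2867687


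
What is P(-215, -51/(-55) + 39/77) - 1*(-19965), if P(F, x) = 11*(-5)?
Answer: 19910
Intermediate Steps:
P(F, x) = -55
P(-215, -51/(-55) + 39/77) - 1*(-19965) = -55 - 1*(-19965) = -55 + 19965 = 19910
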